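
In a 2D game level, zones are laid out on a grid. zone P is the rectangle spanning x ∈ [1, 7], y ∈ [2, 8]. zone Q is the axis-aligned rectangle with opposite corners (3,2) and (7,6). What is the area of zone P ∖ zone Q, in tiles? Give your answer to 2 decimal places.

|zone P∩zone Q|: x∈[3,7], y∈[2,6] → 4·4 = 16.
|zone P| = 36.
|zone P ∖ zone Q| = |zone P| − |zone P∩zone Q| = 36 − 16 = 20.00.

20.00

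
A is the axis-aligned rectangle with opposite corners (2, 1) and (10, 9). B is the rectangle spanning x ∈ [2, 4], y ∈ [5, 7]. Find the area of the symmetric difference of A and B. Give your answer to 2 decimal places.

60.00

|A∩B|: x∈[2,4], y∈[5,7] → 2·2 = 4.
|A △ B| = |A| + |B| − 2·|A∩B| = 64 + 4 − 8 = 60.00.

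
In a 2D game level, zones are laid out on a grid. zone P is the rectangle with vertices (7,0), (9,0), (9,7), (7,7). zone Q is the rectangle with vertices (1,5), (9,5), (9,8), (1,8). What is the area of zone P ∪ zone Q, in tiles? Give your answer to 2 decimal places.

34.00

By inclusion–exclusion:
Individual areas: |zone P| = 14, |zone Q| = 24.
|zone P∩zone Q|: x∈[7,9], y∈[5,7] → 2·2 = 4.
|zone P ∪ zone Q| = 38 − 4 = 34.00.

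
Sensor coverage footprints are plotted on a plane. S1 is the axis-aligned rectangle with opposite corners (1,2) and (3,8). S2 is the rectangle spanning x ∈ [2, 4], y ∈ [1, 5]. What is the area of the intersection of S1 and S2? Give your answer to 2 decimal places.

|S1∩S2|: x∈[2,3], y∈[2,5] → 1·3 = 3.

3.00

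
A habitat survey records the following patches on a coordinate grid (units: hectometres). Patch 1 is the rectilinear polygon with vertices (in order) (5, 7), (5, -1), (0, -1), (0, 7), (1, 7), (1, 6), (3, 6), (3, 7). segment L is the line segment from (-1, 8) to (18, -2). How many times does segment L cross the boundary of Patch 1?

The segment meets the boundary at (2.8,6), (1,6.947), (5,4.842), (0.9,7).

4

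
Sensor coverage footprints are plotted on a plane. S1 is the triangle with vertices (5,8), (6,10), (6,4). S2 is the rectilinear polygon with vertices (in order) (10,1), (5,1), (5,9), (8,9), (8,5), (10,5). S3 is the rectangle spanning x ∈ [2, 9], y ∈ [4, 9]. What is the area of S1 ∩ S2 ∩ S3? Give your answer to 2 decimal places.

2.75

The intersection is the polygon with vertices (6,9), (6,4), (5,8), (5.5,9).
By the shoelace formula its area is 2.75.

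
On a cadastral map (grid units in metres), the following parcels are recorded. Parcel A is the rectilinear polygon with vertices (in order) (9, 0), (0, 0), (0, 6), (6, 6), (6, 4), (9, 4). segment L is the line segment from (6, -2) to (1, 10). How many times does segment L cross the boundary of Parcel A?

The segment meets the boundary at (2.667,6), (5.167,0).

2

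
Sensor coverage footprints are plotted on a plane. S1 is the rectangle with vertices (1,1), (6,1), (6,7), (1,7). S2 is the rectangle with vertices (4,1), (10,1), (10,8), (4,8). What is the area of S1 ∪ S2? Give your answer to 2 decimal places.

By inclusion–exclusion:
Individual areas: |S1| = 30, |S2| = 42.
|S1∩S2|: x∈[4,6], y∈[1,7] → 2·6 = 12.
|S1 ∪ S2| = 72 − 12 = 60.00.

60.00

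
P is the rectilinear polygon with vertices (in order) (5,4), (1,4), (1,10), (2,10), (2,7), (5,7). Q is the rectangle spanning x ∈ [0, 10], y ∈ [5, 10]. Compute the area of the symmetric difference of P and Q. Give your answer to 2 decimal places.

|P| = 15, |Q| = 50, |P∩Q| = 11.
|P △ Q| = |P| + |Q| − 2·|P∩Q| = 15 + 50 − 22 = 43.00.

43.00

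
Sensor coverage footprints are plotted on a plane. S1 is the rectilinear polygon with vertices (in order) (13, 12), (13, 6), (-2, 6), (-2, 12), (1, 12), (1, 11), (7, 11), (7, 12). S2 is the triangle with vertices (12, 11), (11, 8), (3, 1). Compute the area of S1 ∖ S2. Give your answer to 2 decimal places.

|S1| = 84, |S1∩S2| = 5.4643.
|S1 ∖ S2| = |S1| − |S1∩S2| = 84 − 5.4643 = 78.54.

78.54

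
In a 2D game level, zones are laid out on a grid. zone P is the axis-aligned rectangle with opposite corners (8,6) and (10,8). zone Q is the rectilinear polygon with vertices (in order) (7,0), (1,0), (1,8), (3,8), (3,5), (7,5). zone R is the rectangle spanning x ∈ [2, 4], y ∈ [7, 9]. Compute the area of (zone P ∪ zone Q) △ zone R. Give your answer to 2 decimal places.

42.00

|zone P ∪ zone Q| = 40.
|(zone P ∪ zone Q) ∩ zone R| = 1.
|(zone P ∪ zone Q) △ zone R| = 40 + 4 − 2 = 42.00.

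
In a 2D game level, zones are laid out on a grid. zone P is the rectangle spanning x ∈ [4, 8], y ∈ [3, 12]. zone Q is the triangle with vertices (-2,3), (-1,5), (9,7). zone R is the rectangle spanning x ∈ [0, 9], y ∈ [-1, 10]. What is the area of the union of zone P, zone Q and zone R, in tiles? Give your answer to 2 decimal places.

By inclusion–exclusion:
Individual areas: |zone P| = 36, |zone Q| = 9, |zone R| = 99.
|zone P∩zone Q| = 1.9636.
|zone P∩zone R|: x∈[4,8], y∈[3,10] → 4·7 = 28.
|zone Q∩zone R| = 6.6273.
|zone P∩zone Q∩zone R| = 1.9636.
|zone P ∪ zone Q ∪ zone R| = 144 − 36.5909 + 1.9636 = 109.37.

109.37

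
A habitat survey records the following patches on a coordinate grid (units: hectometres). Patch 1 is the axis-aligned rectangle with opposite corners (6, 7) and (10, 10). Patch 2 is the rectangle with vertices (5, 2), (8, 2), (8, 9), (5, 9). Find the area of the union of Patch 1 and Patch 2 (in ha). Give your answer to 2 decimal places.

29.00

By inclusion–exclusion:
Individual areas: |Patch 1| = 12, |Patch 2| = 21.
|Patch 1∩Patch 2|: x∈[6,8], y∈[7,9] → 2·2 = 4.
|Patch 1 ∪ Patch 2| = 33 − 4 = 29.00.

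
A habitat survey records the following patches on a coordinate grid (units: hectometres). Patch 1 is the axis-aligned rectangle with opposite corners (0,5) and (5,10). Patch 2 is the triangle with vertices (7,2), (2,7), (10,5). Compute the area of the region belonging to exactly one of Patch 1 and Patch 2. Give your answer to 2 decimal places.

|Patch 1| = 25, |Patch 2| = 15, |Patch 1∩Patch 2| = 2.875.
|Patch 1 △ Patch 2| = |Patch 1| + |Patch 2| − 2·|Patch 1∩Patch 2| = 25 + 15 − 5.75 = 34.25.

34.25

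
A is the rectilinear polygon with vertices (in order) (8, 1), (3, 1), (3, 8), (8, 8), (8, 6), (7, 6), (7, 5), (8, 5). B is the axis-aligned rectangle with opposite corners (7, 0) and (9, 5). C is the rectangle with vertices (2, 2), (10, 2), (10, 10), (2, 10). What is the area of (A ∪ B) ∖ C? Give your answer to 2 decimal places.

8.00

|A ∪ B| = 40.
|(A ∪ B) ∩ C| = 32.
|(A ∪ B) ∖ C| = 40 − 32 = 8.00.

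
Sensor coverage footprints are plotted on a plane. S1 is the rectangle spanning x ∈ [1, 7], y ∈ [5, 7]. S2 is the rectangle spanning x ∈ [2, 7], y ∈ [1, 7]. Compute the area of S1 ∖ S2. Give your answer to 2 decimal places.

|S1∩S2|: x∈[2,7], y∈[5,7] → 5·2 = 10.
|S1| = 12.
|S1 ∖ S2| = |S1| − |S1∩S2| = 12 − 10 = 2.00.

2.00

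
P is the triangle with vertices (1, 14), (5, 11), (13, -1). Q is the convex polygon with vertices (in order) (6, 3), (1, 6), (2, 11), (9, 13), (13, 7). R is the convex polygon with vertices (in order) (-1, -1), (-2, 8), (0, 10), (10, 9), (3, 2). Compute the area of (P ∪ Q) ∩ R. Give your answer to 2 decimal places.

31.81

The region (P ∪ Q) ∩ R is the polygon with vertices (1,6), (1.765,9.823), (10,9), (4.75,3.75).
By the shoelace formula its area is 31.81.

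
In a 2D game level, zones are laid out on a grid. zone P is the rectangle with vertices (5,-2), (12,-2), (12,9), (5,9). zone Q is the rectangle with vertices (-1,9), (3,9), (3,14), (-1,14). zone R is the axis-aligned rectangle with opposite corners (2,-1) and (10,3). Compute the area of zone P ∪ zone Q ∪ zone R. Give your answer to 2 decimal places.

109.00

By inclusion–exclusion:
Individual areas: |zone P| = 77, |zone Q| = 20, |zone R| = 32.
|zone P∩zone Q| = 0 (no overlap).
|zone P∩zone R|: x∈[5,10], y∈[-1,3] → 5·4 = 20.
|zone Q∩zone R| = 0 (no overlap).
|zone P∩zone Q∩zone R| = 0.
|zone P ∪ zone Q ∪ zone R| = 129 − 20 + 0 = 109.00.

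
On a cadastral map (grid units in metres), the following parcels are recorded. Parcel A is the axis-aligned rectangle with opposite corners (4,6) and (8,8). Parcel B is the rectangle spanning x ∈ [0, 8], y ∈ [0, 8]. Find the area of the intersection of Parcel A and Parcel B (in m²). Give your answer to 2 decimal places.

|Parcel A∩Parcel B|: x∈[4,8], y∈[6,8] → 4·2 = 8.

8.00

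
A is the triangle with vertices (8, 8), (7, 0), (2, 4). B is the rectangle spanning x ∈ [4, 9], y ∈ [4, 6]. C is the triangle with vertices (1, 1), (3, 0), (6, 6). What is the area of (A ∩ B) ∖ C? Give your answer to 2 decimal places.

5.92

|A ∩ B| = 6.9167.
|(A ∩ B) ∩ C| = 1.
|(A ∩ B) ∖ C| = 6.9167 − 1 = 5.92.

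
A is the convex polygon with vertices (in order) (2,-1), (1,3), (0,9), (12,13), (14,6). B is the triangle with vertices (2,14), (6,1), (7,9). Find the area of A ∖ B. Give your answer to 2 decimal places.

|A| = 114, |A∩B| = 18.0565.
|A ∖ B| = |A| − |A∩B| = 114 − 18.0565 = 95.94.

95.94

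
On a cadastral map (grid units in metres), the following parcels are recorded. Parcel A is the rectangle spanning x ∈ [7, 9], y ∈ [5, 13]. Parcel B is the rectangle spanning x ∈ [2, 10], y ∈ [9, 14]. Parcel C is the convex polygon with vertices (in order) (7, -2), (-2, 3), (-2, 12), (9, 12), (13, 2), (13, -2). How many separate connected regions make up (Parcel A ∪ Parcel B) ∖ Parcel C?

(Parcel A ∪ Parcel B) ∖ Parcel C is a single connected region.

1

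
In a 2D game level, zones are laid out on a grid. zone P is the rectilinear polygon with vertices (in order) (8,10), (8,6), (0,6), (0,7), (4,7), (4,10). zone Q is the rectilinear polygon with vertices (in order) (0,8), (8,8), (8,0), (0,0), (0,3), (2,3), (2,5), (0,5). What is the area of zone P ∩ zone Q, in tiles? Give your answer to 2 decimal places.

The intersection is the polygon with vertices (8,6), (0,6), (0,7), (4,7), (4,8), (8,8).
By the shoelace formula its area is 12.00.

12.00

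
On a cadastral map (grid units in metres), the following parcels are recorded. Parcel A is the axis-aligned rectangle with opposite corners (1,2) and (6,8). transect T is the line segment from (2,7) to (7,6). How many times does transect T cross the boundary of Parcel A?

1

The segment meets the boundary at (6,6.2).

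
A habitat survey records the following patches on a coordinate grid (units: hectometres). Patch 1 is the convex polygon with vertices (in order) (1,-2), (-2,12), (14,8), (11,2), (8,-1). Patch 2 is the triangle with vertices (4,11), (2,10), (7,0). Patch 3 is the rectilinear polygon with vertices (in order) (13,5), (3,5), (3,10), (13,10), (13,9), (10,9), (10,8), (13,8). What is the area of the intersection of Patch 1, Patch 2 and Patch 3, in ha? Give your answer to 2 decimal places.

7.52

The intersection is the polygon with vertices (5.636,5), (4.5,5), (3,8), (3,10), (4.273,10).
By the shoelace formula its area is 7.52.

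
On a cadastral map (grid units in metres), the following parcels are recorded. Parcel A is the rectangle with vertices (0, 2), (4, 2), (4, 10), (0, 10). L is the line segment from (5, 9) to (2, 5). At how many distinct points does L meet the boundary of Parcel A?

1

The segment meets the boundary at (4,7.667).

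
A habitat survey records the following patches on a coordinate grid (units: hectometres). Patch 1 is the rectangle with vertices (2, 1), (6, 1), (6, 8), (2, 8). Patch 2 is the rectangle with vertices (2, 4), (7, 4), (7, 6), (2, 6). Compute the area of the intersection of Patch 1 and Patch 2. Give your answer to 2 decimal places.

8.00

|Patch 1∩Patch 2|: x∈[2,6], y∈[4,6] → 4·2 = 8.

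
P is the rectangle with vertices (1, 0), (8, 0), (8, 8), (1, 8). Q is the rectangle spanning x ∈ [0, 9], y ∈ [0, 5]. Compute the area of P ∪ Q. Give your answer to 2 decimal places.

By inclusion–exclusion:
Individual areas: |P| = 56, |Q| = 45.
|P∩Q|: x∈[1,8], y∈[0,5] → 7·5 = 35.
|P ∪ Q| = 101 − 35 = 66.00.

66.00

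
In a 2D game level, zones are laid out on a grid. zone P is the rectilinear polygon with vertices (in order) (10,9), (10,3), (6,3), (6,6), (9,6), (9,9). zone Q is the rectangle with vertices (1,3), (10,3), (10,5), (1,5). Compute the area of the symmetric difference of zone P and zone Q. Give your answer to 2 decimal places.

|zone P| = 15, |zone Q| = 18, |zone P∩zone Q| = 8.
|zone P △ zone Q| = |zone P| + |zone Q| − 2·|zone P∩zone Q| = 15 + 18 − 16 = 17.00.

17.00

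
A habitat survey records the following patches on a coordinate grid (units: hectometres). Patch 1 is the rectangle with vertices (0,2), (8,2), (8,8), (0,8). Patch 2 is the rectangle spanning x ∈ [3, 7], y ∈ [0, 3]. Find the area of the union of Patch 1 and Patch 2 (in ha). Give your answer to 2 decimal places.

By inclusion–exclusion:
Individual areas: |Patch 1| = 48, |Patch 2| = 12.
|Patch 1∩Patch 2|: x∈[3,7], y∈[2,3] → 4·1 = 4.
|Patch 1 ∪ Patch 2| = 60 − 4 = 56.00.

56.00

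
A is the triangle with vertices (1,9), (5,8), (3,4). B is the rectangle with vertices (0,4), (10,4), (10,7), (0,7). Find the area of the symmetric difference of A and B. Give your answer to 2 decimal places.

|A| = 9, |B| = 30, |A∩B| = 4.05.
|A △ B| = |A| + |B| − 2·|A∩B| = 9 + 30 − 8.1 = 30.90.

30.90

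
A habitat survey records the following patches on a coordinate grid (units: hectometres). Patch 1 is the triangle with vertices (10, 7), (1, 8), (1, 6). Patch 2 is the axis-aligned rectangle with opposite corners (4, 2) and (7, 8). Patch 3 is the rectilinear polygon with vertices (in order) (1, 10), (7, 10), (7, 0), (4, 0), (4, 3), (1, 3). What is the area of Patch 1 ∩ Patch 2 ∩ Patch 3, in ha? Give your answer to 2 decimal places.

The intersection is the polygon with vertices (7,6.667), (4,6.333), (4,7.667), (7,7.333).
By the shoelace formula its area is 3.00.

3.00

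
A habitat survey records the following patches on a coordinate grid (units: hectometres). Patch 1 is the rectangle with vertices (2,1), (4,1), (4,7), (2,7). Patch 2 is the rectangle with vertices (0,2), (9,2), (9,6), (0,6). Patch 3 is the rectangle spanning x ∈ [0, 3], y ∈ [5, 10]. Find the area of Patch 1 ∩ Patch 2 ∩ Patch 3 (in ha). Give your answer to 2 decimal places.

1.00

The intersection is the polygon with vertices (2,6), (3,6), (3,5), (2,5).
By the shoelace formula its area is 1.00.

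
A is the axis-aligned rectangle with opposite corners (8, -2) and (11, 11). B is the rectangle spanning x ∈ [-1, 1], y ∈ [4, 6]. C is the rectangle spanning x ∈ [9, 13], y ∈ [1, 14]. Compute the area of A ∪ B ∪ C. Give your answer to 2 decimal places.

75.00

By inclusion–exclusion:
Individual areas: |A| = 39, |B| = 4, |C| = 52.
|A∩B| = 0 (no overlap).
|A∩C|: x∈[9,11], y∈[1,11] → 2·10 = 20.
|B∩C| = 0 (no overlap).
|A∩B∩C| = 0.
|A ∪ B ∪ C| = 95 − 20 + 0 = 75.00.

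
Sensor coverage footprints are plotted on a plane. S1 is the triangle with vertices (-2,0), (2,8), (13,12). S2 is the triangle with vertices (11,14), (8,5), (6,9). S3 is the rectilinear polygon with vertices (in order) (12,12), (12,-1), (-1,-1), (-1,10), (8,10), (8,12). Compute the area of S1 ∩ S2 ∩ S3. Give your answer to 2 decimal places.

The intersection is the polygon with vertices (9.364,9.091), (6.929,7.143), (6,9), (6.714,9.714), (7.5,10), (8,10), (8,10.182), (9.966,10.897).
By the shoelace formula its area is 6.87.

6.87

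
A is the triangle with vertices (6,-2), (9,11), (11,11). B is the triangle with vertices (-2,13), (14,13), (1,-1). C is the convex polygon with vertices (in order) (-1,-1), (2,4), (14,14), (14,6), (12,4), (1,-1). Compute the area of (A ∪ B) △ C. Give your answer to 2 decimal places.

128.22

|A ∪ B| = 119.123.
|(A ∪ B) ∩ C| = 39.4514.
|(A ∪ B) △ C| = 119.123 + 88 − 78.9027 = 128.22.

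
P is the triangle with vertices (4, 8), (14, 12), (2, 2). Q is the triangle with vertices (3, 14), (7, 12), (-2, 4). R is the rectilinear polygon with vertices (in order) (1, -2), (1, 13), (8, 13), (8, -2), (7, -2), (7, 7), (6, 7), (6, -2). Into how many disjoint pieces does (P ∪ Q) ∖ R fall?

(P ∪ Q) ∖ R splits into 4 disjoint pieces (area 7.8, area 1.25, area 5, area 1.25).

4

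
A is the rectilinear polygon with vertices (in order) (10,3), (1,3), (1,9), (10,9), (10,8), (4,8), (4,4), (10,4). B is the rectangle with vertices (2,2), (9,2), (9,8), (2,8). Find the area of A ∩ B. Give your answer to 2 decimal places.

15.00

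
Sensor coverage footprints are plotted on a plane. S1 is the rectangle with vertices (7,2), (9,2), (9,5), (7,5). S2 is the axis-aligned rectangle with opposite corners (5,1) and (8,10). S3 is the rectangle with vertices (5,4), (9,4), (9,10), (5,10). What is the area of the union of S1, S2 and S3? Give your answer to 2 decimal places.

35.00

By inclusion–exclusion:
Individual areas: |S1| = 6, |S2| = 27, |S3| = 24.
|S1∩S2|: x∈[7,8], y∈[2,5] → 1·3 = 3.
|S1∩S3|: x∈[7,9], y∈[4,5] → 2·1 = 2.
|S2∩S3|: x∈[5,8], y∈[4,10] → 3·6 = 18.
|S1∩S2∩S3| = 1.
|S1 ∪ S2 ∪ S3| = 57 − 23 + 1 = 35.00.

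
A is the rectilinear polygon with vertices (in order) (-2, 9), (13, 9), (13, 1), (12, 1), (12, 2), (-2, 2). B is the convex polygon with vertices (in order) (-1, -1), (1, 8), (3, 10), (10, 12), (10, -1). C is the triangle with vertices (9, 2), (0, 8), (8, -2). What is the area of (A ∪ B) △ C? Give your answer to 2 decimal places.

|A ∪ B| = 152.5.
|(A ∪ B) ∩ C| = 20.475.
|(A ∪ B) △ C| = 152.5 + 21 − 40.95 = 132.55.

132.55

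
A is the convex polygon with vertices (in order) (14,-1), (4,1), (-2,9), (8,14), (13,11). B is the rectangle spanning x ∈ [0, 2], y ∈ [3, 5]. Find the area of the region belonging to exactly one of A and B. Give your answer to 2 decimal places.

|A| = 152.5, |B| = 4, |A∩B| = 0.6667.
|A △ B| = |A| + |B| − 2·|A∩B| = 152.5 + 4 − 1.3333 = 155.17.

155.17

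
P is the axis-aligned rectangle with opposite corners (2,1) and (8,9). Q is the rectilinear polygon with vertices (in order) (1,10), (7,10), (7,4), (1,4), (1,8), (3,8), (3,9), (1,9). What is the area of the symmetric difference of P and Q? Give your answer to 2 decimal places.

34.00

|P| = 48, |Q| = 34, |P∩Q| = 24.
|P △ Q| = |P| + |Q| − 2·|P∩Q| = 48 + 34 − 48 = 34.00.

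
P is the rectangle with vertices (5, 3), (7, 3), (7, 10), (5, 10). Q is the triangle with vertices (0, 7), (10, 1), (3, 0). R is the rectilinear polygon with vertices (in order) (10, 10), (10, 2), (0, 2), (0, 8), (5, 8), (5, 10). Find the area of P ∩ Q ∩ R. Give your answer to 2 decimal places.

The intersection is the polygon with vertices (5,4), (6.667,3), (5,3).
By the shoelace formula its area is 0.83.

0.83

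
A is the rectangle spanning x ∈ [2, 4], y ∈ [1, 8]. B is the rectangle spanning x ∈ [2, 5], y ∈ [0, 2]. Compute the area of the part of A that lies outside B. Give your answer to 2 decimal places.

12.00

|A∩B|: x∈[2,4], y∈[1,2] → 2·1 = 2.
|A| = 14.
|A ∖ B| = |A| − |A∩B| = 14 − 2 = 12.00.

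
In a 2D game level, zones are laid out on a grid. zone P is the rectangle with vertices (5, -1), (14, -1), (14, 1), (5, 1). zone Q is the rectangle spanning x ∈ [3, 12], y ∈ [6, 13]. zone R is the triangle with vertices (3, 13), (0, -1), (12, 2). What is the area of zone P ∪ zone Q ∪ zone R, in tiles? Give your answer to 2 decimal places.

By inclusion–exclusion:
Individual areas: |zone P| = 18, |zone Q| = 63, |zone R| = 79.5.
|zone P∩zone Q| = 0 (no overlap).
|zone P∩zone R| = 1.125.
|zone Q∩zone R| = 20.0455.
|zone P∩zone Q∩zone R| = 0.
|zone P ∪ zone Q ∪ zone R| = 160.5 − 21.1705 + 0 = 139.33.

139.33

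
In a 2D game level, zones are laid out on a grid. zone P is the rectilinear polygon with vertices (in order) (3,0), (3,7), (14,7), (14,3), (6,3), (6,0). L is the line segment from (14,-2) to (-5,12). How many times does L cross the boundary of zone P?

The segment meets the boundary at (3,6.105), (7.214,3).

2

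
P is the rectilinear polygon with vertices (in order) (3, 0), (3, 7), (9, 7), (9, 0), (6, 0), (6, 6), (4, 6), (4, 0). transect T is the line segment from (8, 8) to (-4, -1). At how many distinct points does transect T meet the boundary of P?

4

The segment meets the boundary at (3,4.25), (4,5), (5.333,6), (6.667,7).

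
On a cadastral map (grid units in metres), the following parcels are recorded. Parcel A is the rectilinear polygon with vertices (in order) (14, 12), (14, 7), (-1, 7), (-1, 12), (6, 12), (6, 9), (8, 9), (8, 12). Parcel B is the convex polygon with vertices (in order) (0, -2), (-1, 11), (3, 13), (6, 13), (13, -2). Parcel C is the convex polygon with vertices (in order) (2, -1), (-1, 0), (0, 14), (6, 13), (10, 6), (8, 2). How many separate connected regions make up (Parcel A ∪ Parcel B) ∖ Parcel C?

(Parcel A ∪ Parcel B) ∖ Parcel C splits into 3 disjoint pieces (area 28.2143, area 39.1211, area 3.5175).

3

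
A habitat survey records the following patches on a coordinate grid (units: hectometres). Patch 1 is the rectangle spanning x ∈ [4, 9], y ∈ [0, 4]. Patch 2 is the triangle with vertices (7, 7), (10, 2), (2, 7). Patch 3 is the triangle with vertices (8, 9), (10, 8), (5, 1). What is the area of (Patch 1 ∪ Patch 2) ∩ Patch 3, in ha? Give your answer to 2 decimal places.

4.04

The region (Patch 1 ∪ Patch 2) ∩ Patch 3 is the polygon with vertices (6.8,4), (6.253,4.342), (7.154,6.744), (8.043,5.261), (5,1), (6.125,4).
By the shoelace formula its area is 4.04.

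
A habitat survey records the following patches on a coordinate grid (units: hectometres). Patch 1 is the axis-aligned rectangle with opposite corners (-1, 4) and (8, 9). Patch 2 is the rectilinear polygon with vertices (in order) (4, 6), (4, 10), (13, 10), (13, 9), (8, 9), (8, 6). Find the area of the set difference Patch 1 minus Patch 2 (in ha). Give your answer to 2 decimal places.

|Patch 1| = 45, |Patch 1∩Patch 2| = 12.
|Patch 1 ∖ Patch 2| = |Patch 1| − |Patch 1∩Patch 2| = 45 − 12 = 33.00.

33.00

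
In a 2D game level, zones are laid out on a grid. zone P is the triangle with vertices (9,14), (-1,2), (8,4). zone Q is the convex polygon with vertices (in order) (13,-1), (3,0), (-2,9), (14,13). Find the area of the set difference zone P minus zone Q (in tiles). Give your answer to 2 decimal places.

4.58

|zone P| = 44, |zone P∩zone Q| = 39.4161.
|zone P ∖ zone Q| = |zone P| − |zone P∩zone Q| = 44 − 39.4161 = 4.58.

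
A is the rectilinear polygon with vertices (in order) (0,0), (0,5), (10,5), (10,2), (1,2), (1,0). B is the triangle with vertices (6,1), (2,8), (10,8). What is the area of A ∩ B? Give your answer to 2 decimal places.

8.57

The intersection is the polygon with vertices (8.286,5), (6.571,2), (5.429,2), (3.714,5).
By the shoelace formula its area is 8.57.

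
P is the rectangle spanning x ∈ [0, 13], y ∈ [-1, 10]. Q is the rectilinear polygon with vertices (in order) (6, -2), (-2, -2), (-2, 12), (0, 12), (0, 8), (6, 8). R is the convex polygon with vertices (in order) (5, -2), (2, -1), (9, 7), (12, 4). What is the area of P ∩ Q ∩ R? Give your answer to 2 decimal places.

9.14

The intersection is the polygon with vertices (6,-1), (2,-1), (6,3.571).
By the shoelace formula its area is 9.14.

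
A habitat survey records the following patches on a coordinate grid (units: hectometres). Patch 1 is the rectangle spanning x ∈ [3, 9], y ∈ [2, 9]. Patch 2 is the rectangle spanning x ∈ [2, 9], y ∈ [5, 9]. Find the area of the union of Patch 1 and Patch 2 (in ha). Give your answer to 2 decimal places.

46.00

By inclusion–exclusion:
Individual areas: |Patch 1| = 42, |Patch 2| = 28.
|Patch 1∩Patch 2|: x∈[3,9], y∈[5,9] → 6·4 = 24.
|Patch 1 ∪ Patch 2| = 70 − 24 = 46.00.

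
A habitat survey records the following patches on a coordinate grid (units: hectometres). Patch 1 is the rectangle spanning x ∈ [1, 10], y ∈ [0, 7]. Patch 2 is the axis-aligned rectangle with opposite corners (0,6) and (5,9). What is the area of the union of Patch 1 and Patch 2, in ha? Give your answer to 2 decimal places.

By inclusion–exclusion:
Individual areas: |Patch 1| = 63, |Patch 2| = 15.
|Patch 1∩Patch 2|: x∈[1,5], y∈[6,7] → 4·1 = 4.
|Patch 1 ∪ Patch 2| = 78 − 4 = 74.00.

74.00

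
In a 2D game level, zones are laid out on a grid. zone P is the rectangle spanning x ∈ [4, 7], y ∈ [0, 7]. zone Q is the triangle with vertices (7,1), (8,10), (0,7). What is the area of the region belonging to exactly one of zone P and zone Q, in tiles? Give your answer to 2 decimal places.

27.21

|zone P| = 21, |zone Q| = 34.5, |zone P∩zone Q| = 14.1429.
|zone P △ zone Q| = |zone P| + |zone Q| − 2·|zone P∩zone Q| = 21 + 34.5 − 28.2857 = 27.21.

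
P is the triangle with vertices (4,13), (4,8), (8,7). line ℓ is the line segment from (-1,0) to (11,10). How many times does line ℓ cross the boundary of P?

The segment meets the boundary at (7.786,7.321), (7.538,7.115).

2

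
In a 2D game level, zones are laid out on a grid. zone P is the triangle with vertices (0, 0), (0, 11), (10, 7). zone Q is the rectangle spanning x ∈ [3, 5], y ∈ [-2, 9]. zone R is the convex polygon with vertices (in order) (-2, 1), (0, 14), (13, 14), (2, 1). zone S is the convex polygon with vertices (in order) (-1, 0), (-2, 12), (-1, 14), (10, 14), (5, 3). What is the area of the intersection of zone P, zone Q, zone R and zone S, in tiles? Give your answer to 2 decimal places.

The intersection is the polygon with vertices (5,9), (5,4.545), (3,2.182), (3,9).
By the shoelace formula its area is 11.27.

11.27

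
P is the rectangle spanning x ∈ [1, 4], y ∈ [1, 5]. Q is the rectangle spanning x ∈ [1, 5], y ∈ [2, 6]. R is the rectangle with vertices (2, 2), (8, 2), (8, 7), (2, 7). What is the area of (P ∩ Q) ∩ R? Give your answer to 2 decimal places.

The region (P ∩ Q) ∩ R is the polygon with vertices (4,2), (2,2), (2,5), (4,5).
By the shoelace formula its area is 6.00.

6.00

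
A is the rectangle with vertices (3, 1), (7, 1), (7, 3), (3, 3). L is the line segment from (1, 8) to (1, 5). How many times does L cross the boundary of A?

0

The segment lies entirely outside A and never meets its boundary.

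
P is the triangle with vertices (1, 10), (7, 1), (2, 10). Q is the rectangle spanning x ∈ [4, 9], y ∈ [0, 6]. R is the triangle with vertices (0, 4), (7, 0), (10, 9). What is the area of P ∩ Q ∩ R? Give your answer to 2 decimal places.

1.31

The intersection is the polygon with vertices (4,5.5), (4,6), (4.222,6), (7,1).
By the shoelace formula its area is 1.31.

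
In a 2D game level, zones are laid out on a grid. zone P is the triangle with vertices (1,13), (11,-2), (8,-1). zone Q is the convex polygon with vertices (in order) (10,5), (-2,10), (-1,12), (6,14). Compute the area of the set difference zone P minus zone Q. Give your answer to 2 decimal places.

|zone P| = 17.5, |zone P∩zone Q| = 2.6213.
|zone P ∖ zone Q| = |zone P| − |zone P∩zone Q| = 17.5 − 2.6213 = 14.88.

14.88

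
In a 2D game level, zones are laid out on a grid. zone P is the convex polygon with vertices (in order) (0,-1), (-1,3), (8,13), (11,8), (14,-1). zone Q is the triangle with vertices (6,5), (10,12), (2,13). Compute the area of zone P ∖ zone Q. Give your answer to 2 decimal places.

108.80

|zone P| = 127, |zone P∩zone Q| = 18.1963.
|zone P ∖ zone Q| = |zone P| − |zone P∩zone Q| = 127 − 18.1963 = 108.80.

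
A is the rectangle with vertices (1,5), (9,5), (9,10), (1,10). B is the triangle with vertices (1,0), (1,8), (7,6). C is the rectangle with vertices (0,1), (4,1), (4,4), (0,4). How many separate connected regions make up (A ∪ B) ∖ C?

2

(A ∪ B) ∖ C splits into 2 disjoint pieces (area 45, area 0.5).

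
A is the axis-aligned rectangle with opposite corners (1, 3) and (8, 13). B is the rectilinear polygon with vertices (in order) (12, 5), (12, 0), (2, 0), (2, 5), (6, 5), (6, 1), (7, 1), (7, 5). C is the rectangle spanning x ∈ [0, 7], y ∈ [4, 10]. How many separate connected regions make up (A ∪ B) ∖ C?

(A ∪ B) ∖ C is a single connected region.

1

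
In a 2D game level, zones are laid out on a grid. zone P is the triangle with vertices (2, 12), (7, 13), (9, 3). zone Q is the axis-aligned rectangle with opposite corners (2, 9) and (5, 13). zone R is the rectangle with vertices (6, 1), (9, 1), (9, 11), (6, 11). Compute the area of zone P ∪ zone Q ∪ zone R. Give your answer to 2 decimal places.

49.79

By inclusion–exclusion:
Individual areas: |zone P| = 26, |zone Q| = 12, |zone R| = 30.
|zone P∩zone Q| = 6.4.
|zone P∩zone R| = 11.8143.
|zone Q∩zone R| = 0 (no overlap).
|zone P∩zone Q∩zone R| = 0.
|zone P ∪ zone Q ∪ zone R| = 68 − 18.2143 + 0 = 49.79.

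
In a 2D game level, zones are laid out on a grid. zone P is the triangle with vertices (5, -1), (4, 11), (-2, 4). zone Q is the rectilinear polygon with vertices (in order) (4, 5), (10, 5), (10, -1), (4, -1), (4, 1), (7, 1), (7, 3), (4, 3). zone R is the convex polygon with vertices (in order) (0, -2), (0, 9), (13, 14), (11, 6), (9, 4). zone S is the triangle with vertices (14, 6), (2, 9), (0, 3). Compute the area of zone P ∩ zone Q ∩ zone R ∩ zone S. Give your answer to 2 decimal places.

0.59

The intersection is the polygon with vertices (4,5), (4.5,5), (4.585,3.982), (4,3.857).
By the shoelace formula its area is 0.59.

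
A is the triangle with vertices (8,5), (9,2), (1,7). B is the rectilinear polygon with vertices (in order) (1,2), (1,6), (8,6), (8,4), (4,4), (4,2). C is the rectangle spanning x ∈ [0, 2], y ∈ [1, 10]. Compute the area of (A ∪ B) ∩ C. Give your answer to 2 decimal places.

4.17

|A ∪ B| = 23.65.
|(A ∪ B) ∩ C| = 4.17.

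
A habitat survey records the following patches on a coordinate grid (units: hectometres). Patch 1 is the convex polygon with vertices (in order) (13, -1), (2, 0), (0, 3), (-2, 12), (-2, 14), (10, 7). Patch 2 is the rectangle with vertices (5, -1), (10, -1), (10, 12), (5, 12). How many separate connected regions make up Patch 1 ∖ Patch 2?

2

Patch 1 ∖ Patch 2 splits into 2 disjoint pieces (area 11.5909, area 66.1174).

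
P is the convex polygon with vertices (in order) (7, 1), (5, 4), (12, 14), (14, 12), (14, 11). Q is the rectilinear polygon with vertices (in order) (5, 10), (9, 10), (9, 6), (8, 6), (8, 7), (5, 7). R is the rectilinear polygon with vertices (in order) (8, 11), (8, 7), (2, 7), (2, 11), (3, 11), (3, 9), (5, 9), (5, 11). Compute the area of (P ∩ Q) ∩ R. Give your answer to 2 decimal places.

0.58

The region (P ∩ Q) ∩ R is the polygon with vertices (7.1,7), (8,8.286), (8,7).
By the shoelace formula its area is 0.58.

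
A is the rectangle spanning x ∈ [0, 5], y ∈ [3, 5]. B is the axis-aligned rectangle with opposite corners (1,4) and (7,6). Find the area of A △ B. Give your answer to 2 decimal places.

14.00

|A∩B|: x∈[1,5], y∈[4,5] → 4·1 = 4.
|A △ B| = |A| + |B| − 2·|A∩B| = 10 + 12 − 8 = 14.00.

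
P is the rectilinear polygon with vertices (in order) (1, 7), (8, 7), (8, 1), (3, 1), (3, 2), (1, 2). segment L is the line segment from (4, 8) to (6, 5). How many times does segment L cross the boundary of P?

The segment meets the boundary at (4.667,7).

1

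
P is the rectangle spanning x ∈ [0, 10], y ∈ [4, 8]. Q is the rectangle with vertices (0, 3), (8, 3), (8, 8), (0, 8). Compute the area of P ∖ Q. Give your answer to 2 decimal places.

8.00

|P∩Q|: x∈[0,8], y∈[4,8] → 8·4 = 32.
|P| = 40.
|P ∖ Q| = |P| − |P∩Q| = 40 − 32 = 8.00.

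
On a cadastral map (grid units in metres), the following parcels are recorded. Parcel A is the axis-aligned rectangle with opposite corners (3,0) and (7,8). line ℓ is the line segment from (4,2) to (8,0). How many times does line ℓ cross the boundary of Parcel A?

The segment meets the boundary at (7,0.5).

1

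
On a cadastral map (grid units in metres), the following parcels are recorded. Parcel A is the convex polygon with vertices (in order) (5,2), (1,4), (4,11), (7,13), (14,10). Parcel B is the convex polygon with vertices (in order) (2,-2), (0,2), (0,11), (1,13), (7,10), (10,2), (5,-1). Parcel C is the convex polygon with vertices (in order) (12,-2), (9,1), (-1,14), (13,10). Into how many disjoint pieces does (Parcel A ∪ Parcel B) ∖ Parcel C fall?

2

(Parcel A ∪ Parcel B) ∖ Parcel C splits into 2 disjoint pieces (area 6.705, area 64.9542).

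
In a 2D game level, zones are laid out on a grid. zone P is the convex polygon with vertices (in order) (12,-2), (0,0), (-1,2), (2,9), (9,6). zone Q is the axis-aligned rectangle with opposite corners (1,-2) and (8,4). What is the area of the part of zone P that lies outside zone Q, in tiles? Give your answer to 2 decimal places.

52.75

|zone P| = 86, |zone P∩zone Q| = 33.25.
|zone P ∖ zone Q| = |zone P| − |zone P∩zone Q| = 86 − 33.25 = 52.75.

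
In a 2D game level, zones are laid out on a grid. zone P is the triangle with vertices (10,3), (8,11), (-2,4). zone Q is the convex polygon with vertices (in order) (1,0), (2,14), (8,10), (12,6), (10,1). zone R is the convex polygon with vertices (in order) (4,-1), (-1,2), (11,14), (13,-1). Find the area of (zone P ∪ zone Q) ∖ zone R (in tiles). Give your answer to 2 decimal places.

32.19

|zone P ∪ zone Q| = 104.4571.
|(zone P ∪ zone Q) ∩ zone R| = 72.2682.
|(zone P ∪ zone Q) ∖ zone R| = 104.4571 − 72.2682 = 32.19.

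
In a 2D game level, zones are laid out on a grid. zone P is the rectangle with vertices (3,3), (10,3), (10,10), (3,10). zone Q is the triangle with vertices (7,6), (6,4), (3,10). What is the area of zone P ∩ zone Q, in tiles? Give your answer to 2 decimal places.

The intersection is the polygon with vertices (6,4), (3,10), (7,6).
By the shoelace formula its area is 6.00.

6.00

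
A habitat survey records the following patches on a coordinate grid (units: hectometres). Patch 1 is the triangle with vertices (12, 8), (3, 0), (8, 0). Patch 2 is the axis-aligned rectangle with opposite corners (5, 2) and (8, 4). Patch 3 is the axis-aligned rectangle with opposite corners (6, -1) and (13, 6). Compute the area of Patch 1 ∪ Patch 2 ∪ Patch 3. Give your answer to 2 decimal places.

56.00

By inclusion–exclusion:
Individual areas: |Patch 1| = 20, |Patch 2| = 6, |Patch 3| = 49.
|Patch 1∩Patch 2| = 3.25.
|Patch 1∩Patch 3| = 14.75.
|Patch 2∩Patch 3|: x∈[6,8], y∈[2,4] → 2·2 = 4.
|Patch 1∩Patch 2∩Patch 3| = 3.
|Patch 1 ∪ Patch 2 ∪ Patch 3| = 75 − 22 + 3 = 56.00.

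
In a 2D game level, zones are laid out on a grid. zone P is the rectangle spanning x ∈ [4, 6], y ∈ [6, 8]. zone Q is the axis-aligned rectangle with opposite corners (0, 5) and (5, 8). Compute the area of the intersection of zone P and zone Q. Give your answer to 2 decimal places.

2.00

|zone P∩zone Q|: x∈[4,5], y∈[6,8] → 1·2 = 2.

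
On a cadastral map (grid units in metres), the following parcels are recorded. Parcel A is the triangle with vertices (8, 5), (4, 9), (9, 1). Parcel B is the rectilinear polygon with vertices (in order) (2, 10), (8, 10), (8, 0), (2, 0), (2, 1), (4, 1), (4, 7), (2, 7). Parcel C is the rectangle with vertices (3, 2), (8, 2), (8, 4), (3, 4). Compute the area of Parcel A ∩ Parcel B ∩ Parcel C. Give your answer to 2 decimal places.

The intersection is the polygon with vertices (8,2.6), (7.125,4), (8,4).
By the shoelace formula its area is 0.61.

0.61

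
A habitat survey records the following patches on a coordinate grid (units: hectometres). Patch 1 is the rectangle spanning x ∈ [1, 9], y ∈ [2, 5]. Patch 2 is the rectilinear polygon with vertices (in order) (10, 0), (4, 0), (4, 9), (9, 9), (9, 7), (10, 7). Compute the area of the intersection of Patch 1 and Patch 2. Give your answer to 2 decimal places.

15.00

The intersection is the polygon with vertices (9,5), (9,2), (4,2), (4,5).
By the shoelace formula its area is 15.00.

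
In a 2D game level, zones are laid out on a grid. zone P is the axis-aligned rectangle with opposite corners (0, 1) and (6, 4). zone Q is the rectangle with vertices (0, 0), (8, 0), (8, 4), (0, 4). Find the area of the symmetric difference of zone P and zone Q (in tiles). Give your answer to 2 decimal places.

|zone P∩zone Q|: x∈[0,6], y∈[1,4] → 6·3 = 18.
|zone P △ zone Q| = |zone P| + |zone Q| − 2·|zone P∩zone Q| = 18 + 32 − 36 = 14.00.

14.00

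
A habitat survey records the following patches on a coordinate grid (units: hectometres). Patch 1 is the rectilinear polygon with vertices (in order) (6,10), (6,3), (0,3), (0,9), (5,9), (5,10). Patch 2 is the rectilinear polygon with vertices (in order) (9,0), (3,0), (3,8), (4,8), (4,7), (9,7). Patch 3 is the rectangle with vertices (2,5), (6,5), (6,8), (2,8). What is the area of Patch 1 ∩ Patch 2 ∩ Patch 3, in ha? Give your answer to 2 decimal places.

7.00

The intersection is the polygon with vertices (3,8), (4,8), (4,7), (6,7), (6,5), (3,5).
By the shoelace formula its area is 7.00.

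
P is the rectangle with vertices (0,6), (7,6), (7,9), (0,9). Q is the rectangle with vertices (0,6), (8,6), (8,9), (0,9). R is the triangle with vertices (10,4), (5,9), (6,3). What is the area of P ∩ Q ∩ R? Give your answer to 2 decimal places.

3.25

The intersection is the polygon with vertices (5.5,6), (5,9), (7,7), (7,6).
By the shoelace formula its area is 3.25.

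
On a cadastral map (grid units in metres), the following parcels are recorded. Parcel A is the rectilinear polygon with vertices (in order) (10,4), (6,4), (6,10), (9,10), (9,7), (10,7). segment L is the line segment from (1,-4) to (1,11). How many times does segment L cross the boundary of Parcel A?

The segment lies entirely outside Parcel A and never meets its boundary.

0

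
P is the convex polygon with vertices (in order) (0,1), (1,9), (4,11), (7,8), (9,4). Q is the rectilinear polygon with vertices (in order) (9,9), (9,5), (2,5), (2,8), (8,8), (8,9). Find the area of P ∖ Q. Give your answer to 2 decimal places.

35.75

|P| = 53, |P∩Q| = 17.25.
|P ∖ Q| = |P| − |P∩Q| = 53 − 17.25 = 35.75.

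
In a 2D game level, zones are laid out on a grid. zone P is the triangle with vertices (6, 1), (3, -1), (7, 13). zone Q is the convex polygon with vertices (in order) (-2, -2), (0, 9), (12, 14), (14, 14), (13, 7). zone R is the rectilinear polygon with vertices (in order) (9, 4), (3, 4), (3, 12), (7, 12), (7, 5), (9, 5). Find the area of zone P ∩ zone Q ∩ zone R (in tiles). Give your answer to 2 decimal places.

8.06

The intersection is the polygon with vertices (6.907,11.878), (6.25,4), (4.429,4), (6.649,11.77).
By the shoelace formula its area is 8.06.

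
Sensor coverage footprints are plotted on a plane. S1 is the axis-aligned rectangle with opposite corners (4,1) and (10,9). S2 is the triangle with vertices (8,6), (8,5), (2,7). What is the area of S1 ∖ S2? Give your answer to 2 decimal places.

|S1| = 48, |S1∩S2| = 2.6667.
|S1 ∖ S2| = |S1| − |S1∩S2| = 48 − 2.6667 = 45.33.

45.33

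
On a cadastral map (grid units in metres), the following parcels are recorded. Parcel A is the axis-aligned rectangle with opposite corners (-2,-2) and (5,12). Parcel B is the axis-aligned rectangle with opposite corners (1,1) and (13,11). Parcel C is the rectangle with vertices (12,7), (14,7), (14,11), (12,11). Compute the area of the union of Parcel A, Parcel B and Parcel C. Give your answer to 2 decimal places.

By inclusion–exclusion:
Individual areas: |Parcel A| = 98, |Parcel B| = 120, |Parcel C| = 8.
|Parcel A∩Parcel B|: x∈[1,5], y∈[1,11] → 4·10 = 40.
|Parcel A∩Parcel C| = 0 (no overlap).
|Parcel B∩Parcel C|: x∈[12,13], y∈[7,11] → 1·4 = 4.
|Parcel A∩Parcel B∩Parcel C| = 0.
|Parcel A ∪ Parcel B ∪ Parcel C| = 226 − 44 + 0 = 182.00.

182.00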